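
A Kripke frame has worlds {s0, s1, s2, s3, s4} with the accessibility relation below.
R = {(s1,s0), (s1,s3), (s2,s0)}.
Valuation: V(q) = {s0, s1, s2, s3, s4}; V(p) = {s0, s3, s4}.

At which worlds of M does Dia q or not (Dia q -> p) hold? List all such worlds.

s1, s2

Let φ = Dia q or not (Dia q -> p). Evaluate φ at each world:
  s0 (successors ∅): φ is false.
  s1 (successors {s0, s3}): φ is true.
  s2 (successors {s0}): φ is true.
  s3 (successors ∅): φ is false.
  s4 (successors ∅): φ is false.
For instance, at s1:
  At s1: Dia q is true, not (Dia q -> p) is true, so Dia q or not (Dia q -> p) is true.
    At s1: Dia q requires q at some successor in {s0, s3}.
      q holds at s0, so Dia q is true at s1.
    At s1: Dia q -> p is false, so not (Dia q -> p) is true.
      At s1: Dia q is true, p is false, so Dia q -> p is false.
Satisfying worlds: {s1, s2}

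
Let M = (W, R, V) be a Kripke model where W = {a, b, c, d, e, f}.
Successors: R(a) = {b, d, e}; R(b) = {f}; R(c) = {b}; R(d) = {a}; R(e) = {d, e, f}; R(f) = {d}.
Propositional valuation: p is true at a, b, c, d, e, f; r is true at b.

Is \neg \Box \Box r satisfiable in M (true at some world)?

Yes

Recall that \Box ψ holds at a world iff ψ holds at every accessible world, and \Diamond ψ holds iff ψ holds at some accessible world.
Let φ = \neg \Box \Box r. Evaluate φ at each world:
  a (successors {b, d, e}): φ is true.
  b (successors {f}): φ is true.
  c (successors {b}): φ is true.
  d (successors {a}): φ is true.
  e (successors {d, e, f}): φ is true.
  f (successors {d}): φ is true.
Detail at a (witness):
  At a: \Box \Box r is false, so \neg \Box \Box r is true.
    At a: \Box \Box r requires \Box r at every successor {b, d, e}.
      \Box r fails at b, so \Box \Box r is false at a.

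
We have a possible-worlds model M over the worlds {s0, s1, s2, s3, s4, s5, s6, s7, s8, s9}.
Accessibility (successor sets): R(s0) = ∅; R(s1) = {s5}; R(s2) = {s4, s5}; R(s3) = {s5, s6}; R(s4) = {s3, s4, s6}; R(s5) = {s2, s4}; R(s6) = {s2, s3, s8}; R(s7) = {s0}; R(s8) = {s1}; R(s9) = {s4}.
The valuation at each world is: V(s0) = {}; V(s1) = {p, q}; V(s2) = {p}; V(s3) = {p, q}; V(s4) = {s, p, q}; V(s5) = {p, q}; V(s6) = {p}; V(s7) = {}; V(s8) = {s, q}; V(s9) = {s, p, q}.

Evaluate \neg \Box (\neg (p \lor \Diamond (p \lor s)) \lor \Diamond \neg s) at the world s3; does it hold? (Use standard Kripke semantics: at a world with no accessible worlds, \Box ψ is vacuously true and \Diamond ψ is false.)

At s3: \Box (\neg (p \lor \Diamond (p \lor s)) \lor \Diamond \neg s) is true, so \neg \Box (\neg (p \lor \Diamond (p \lor s)) \lor \Diamond \neg s) is false.
  At s3: \Box (\neg (p \lor \Diamond (p \lor s)) \lor \Diamond \neg s) requires \neg (p \lor \Diamond (p \lor s)) \lor \Diamond \neg s at every successor {s5, s6}.
      At s5: \neg (p \lor \Diamond (p \lor s)) is false, \Diamond \neg s is true, so \neg (p \lor \Diamond (p \lor s)) \lor \Diamond \neg s is true.
      At s6: \neg (p \lor \Diamond (p \lor s)) is false, \Diamond \neg s is true, so \neg (p \lor \Diamond (p \lor s)) \lor \Diamond \neg s is true.
  So \Box (\neg (p \lor \Diamond (p \lor s)) \lor \Diamond \neg s) is true at s3.

No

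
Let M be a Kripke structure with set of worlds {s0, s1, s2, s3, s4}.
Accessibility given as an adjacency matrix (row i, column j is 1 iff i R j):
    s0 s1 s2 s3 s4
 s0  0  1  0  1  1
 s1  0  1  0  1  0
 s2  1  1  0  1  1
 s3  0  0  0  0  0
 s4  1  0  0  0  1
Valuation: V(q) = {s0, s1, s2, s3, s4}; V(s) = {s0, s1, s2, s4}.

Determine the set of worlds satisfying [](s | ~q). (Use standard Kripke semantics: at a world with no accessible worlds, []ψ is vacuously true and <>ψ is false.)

Let φ = [](s | ~q). Evaluate φ at each world:
  s0 (successors {s1, s3, s4}): φ is false.
  s1 (successors {s1, s3}): φ is false.
  s2 (successors {s0, s1, s3, s4}): φ is false.
  s3 (successors ∅): φ is true.
  s4 (successors {s0, s4}): φ is true.
For instance, at s2:
  At s2: [](s | ~q) requires s | ~q at every successor {s0, s1, s3, s4}.
    s | ~q fails at s3, so [](s | ~q) is false at s2.
Satisfying worlds: {s3, s4}

s3, s4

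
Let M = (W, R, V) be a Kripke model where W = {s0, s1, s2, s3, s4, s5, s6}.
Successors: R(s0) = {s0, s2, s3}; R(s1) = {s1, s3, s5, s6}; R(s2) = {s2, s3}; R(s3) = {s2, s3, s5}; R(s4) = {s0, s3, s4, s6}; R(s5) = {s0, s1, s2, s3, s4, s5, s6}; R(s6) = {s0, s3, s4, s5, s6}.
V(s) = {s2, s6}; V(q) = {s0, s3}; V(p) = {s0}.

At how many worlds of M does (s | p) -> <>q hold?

7

Recall that <>ψ holds at a world iff ψ holds at some accessible world.
Let φ = (s | p) -> <>q. Evaluate φ at each world:
  s0 (successors {s0, s2, s3}): φ is true.
  s1 (successors {s1, s3, s5, s6}): φ is true.
  s2 (successors {s2, s3}): φ is true.
  s3 (successors {s2, s3, s5}): φ is true.
  s4 (successors {s0, s3, s4, s6}): φ is true.
  s5 (successors {s0, s1, s2, s3, s4, s5, s6}): φ is true.
  s6 (successors {s0, s3, s4, s5, s6}): φ is true.
For instance, at s1:
  At s1: s | p is false, <>q is true, so (s | p) -> <>q is true.
    At s1: <>q requires q at some successor in {s1, s3, s5, s6}.
      q holds at s3, so <>q is true at s1.
Satisfying worlds: {s0, s1, s2, s3, s4, s5, s6}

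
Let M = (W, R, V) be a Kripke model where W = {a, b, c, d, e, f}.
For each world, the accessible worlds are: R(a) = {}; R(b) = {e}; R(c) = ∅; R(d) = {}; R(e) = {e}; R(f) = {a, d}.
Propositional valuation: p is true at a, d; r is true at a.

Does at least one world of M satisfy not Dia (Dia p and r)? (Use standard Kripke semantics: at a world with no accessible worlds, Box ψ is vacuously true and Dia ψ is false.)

Yes

Let φ = not Dia (Dia p and r). Evaluate φ at each world:
  a (successors ∅): φ is true.
  b (successors {e}): φ is true.
  c (successors ∅): φ is true.
  d (successors ∅): φ is true.
  e (successors {e}): φ is true.
  f (successors {a, d}): φ is true.
Detail at a (witness):
  At a: Dia (Dia p and r) is false, so not Dia (Dia p and r) is true.
    At a: no accessible worlds, so Dia (Dia p and r) is false.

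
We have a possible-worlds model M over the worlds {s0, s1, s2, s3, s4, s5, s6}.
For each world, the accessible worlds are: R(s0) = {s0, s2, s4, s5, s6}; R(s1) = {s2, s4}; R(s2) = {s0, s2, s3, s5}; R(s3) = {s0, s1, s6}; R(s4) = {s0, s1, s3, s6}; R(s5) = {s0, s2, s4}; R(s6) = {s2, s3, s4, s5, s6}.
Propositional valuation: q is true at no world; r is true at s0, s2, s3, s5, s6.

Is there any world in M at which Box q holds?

No

Let φ = Box q. Evaluate φ at each world:
  s0 (successors {s0, s2, s4, s5, s6}): φ is false.
  s1 (successors {s2, s4}): φ is false.
  s2 (successors {s0, s2, s3, s5}): φ is false.
  s3 (successors {s0, s1, s6}): φ is false.
  s4 (successors {s0, s1, s3, s6}): φ is false.
  s5 (successors {s0, s2, s4}): φ is false.
  s6 (successors {s2, s3, s4, s5, s6}): φ is false.
For instance, at s4:
  At s4: Box q requires q at every successor {s0, s1, s3, s6}.
    q fails at s0, so Box q is false at s4.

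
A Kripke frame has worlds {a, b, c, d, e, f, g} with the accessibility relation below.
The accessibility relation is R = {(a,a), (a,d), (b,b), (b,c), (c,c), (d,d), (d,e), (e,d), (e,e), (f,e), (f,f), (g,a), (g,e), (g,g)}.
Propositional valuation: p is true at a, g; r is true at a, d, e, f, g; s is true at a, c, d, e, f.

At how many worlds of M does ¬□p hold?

7

Let φ = ¬□p. Evaluate φ at each world:
  a (successors {a, d}): φ is true.
  b (successors {b, c}): φ is true.
  c (successors {c}): φ is true.
  d (successors {d, e}): φ is true.
  e (successors {d, e}): φ is true.
  f (successors {e, f}): φ is true.
  g (successors {a, e, g}): φ is true.
For instance, at d:
  At d: □p is false, so ¬□p is true.
    At d: □p requires p at every successor {d, e}.
      p fails at d, so □p is false at d.
Satisfying worlds: {a, b, c, d, e, f, g}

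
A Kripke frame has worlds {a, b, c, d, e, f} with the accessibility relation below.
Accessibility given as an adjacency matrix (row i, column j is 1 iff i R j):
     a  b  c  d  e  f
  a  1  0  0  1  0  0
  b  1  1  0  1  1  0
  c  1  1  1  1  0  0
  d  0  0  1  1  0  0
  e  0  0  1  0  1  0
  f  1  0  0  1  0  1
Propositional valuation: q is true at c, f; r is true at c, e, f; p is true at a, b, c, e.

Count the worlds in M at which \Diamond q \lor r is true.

Recall that \Diamond ψ holds at a world iff ψ holds at some accessible world.
Let φ = \Diamond q \lor r. Evaluate φ at each world:
  a (successors {a, d}): φ is false.
  b (successors {a, b, d, e}): φ is false.
  c (successors {a, b, c, d}): φ is true.
  d (successors {c, d}): φ is true.
  e (successors {c, e}): φ is true.
  f (successors {a, d, f}): φ is true.
For instance, at e:
  At e: \Diamond q is true, r is true, so \Diamond q \lor r is true.
    At e: \Diamond q requires q at some successor in {c, e}.
      q holds at c, so \Diamond q is true at e.
Satisfying worlds: {c, d, e, f}

4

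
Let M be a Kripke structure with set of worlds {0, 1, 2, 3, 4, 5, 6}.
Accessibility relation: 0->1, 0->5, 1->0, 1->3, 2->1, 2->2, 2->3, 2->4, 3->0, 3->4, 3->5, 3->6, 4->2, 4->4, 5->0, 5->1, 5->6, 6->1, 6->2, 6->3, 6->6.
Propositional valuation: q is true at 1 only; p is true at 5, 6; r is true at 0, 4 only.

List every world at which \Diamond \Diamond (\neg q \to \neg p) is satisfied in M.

0, 1, 2, 3, 4, 5, 6

Let φ = \Diamond \Diamond (\neg q \to \neg p). Evaluate φ at each world:
  0 (successors {1, 5}): φ is true.
  1 (successors {0, 3}): φ is true.
  2 (successors {1, 2, 3, 4}): φ is true.
  3 (successors {0, 4, 5, 6}): φ is true.
  4 (successors {2, 4}): φ is true.
  5 (successors {0, 1, 6}): φ is true.
  6 (successors {1, 2, 3, 6}): φ is true.
For instance, at 5:
  At 5: \Diamond \Diamond (\neg q \to \neg p) requires \Diamond (\neg q \to \neg p) at some successor in {0, 1, 6}.
    \Diamond (\neg q \to \neg p) holds at 0, so \Diamond \Diamond (\neg q \to \neg p) is true at 5.
      At 0: \Diamond (\neg q \to \neg p) requires \neg q \to \neg p at some successor in {1, 5}.
        \neg q \to \neg p holds at 1, so \Diamond (\neg q \to \neg p) is true at 0.
Satisfying worlds: {0, 1, 2, 3, 4, 5, 6}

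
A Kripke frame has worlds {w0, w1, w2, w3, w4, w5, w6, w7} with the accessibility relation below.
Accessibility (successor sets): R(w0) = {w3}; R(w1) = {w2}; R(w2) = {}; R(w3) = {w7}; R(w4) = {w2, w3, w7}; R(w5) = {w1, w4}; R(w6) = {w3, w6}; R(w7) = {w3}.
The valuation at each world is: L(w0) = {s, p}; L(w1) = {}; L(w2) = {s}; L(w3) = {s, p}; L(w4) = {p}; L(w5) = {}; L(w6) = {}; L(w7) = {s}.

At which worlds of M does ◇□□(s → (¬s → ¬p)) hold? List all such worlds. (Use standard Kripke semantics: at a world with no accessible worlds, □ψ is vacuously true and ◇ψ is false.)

w0, w1, w3, w4, w5, w6, w7

Let φ = ◇□□(s → (¬s → ¬p)). Evaluate φ at each world:
  w0 (successors {w3}): φ is true.
  w1 (successors {w2}): φ is true.
  w2 (successors ∅): φ is false.
  w3 (successors {w7}): φ is true.
  w4 (successors {w2, w3, w7}): φ is true.
  w5 (successors {w1, w4}): φ is true.
  w6 (successors {w3, w6}): φ is true.
  w7 (successors {w3}): φ is true.
For instance, at w1:
  At w1: ◇□□(s → (¬s → ¬p)) requires □□(s → (¬s → ¬p)) at some successor in {w2}.
    □□(s → (¬s → ¬p)) holds at w2, so ◇□□(s → (¬s → ¬p)) is true at w1.
      At w2: no accessible worlds, so □□(s → (¬s → ¬p)) holds vacuously.
Satisfying worlds: {w0, w1, w3, w4, w5, w6, w7}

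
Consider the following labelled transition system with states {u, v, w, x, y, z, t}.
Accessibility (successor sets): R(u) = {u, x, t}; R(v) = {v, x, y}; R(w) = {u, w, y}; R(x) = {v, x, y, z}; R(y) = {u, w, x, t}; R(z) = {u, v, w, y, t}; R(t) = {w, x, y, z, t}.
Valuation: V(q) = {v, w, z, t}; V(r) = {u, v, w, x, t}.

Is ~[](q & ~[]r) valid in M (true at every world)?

Yes

Recall that []ψ holds at a world iff ψ holds at every accessible world, and <>ψ holds iff ψ holds at some accessible world.
Let φ = ~[](q & ~[]r). Evaluate φ at each world:
  u (successors {u, x, t}): φ is true.
  v (successors {v, x, y}): φ is true.
  w (successors {u, w, y}): φ is true.
  x (successors {v, x, y, z}): φ is true.
  y (successors {u, w, x, t}): φ is true.
  z (successors {u, v, w, y, t}): φ is true.
  t (successors {w, x, y, z, t}): φ is true.
For instance, at u:
  At u: [](q & ~[]r) is false, so ~[](q & ~[]r) is true.
    At u: [](q & ~[]r) requires q & ~[]r at every successor {u, x, t}.
      q & ~[]r fails at u, so [](q & ~[]r) is false at u.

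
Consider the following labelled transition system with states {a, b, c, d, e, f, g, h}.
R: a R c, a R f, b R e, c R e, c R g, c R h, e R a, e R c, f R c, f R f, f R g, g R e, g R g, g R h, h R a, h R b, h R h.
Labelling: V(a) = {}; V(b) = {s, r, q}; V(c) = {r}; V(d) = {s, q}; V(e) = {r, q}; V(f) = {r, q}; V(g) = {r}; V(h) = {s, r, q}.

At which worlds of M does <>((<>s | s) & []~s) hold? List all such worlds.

h

Let φ = <>((<>s | s) & []~s). Evaluate φ at each world:
  a (successors {c, f}): φ is false.
  b (successors {e}): φ is false.
  c (successors {e, g, h}): φ is false.
  d (successors ∅): φ is false.
  e (successors {a, c}): φ is false.
  f (successors {c, f, g}): φ is false.
  g (successors {e, g, h}): φ is false.
  h (successors {a, b, h}): φ is true.
For instance, at f:
  At f: <>((<>s | s) & []~s) requires (<>s | s) & []~s at some successor in {c, f, g}.
    At c: (<>s | s) & []~s is false.
    At f: (<>s | s) & []~s is false.
    At g: (<>s | s) & []~s is false.
  So <>((<>s | s) & []~s) is false at f.
Satisfying worlds: {h}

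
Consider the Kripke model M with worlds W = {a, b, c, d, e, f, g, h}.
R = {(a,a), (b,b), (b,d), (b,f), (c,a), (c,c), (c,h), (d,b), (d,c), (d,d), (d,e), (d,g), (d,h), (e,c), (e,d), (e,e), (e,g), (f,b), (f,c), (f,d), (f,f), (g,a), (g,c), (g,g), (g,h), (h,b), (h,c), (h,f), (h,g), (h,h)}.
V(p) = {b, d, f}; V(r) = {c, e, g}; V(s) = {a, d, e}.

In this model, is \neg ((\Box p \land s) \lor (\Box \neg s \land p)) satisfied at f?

Recall that \Box ψ holds at a world iff ψ holds at every accessible world, and \Diamond ψ holds iff ψ holds at some accessible world.
At f: (\Box p \land s) \lor (\Box \neg s \land p) is false, so \neg ((\Box p \land s) \lor (\Box \neg s \land p)) is true.
  At f: \Box p \land s is false, \Box \neg s \land p is false, so (\Box p \land s) \lor (\Box \neg s \land p) is false.
    At f: \Box p is false, s is false, so \Box p \land s is false.
      At f: \Box p requires p at every successor {b, c, d, f}.
        p fails at c, so \Box p is false at f.
    At f: \Box \neg s is false, p is true, so \Box \neg s \land p is false.
      At f: \Box \neg s requires \neg s at every successor {b, c, d, f}.
        \neg s fails at d, so \Box \neg s is false at f.

Yes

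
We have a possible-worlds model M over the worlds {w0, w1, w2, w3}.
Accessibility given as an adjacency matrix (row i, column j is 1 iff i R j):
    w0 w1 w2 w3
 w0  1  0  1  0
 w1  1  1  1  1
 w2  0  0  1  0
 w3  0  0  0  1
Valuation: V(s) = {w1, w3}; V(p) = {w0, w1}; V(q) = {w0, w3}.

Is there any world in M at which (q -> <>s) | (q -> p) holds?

Yes

Let φ = (q -> <>s) | (q -> p). Evaluate φ at each world:
  w0 (successors {w0, w2}): φ is true.
  w1 (successors {w0, w1, w2, w3}): φ is true.
  w2 (successors {w2}): φ is true.
  w3 (successors {w3}): φ is true.
Detail at w0 (witness):
  At w0: q -> <>s is false, q -> p is true, so (q -> <>s) | (q -> p) is true.
    At w0: q is true, <>s is false, so q -> <>s is false.
      At w0: <>s requires s at some successor in {w0, w2}.
        At w0: s is false.
        At w2: s is false.
      So <>s is false at w0.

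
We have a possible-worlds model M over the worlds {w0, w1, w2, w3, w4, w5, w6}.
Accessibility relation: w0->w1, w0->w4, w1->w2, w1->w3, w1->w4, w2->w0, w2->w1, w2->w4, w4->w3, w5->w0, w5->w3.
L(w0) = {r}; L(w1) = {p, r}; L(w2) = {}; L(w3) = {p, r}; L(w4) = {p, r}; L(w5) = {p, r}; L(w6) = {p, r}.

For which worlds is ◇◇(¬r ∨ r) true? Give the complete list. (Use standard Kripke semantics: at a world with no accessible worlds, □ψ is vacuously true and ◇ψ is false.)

w0, w1, w2, w5

Let φ = ◇◇(¬r ∨ r). Evaluate φ at each world:
  w0 (successors {w1, w4}): φ is true.
  w1 (successors {w2, w3, w4}): φ is true.
  w2 (successors {w0, w1, w4}): φ is true.
  w3 (successors ∅): φ is false.
  w4 (successors {w3}): φ is false.
  w5 (successors {w0, w3}): φ is true.
  w6 (successors ∅): φ is false.
For instance, at w5:
  At w5: ◇◇(¬r ∨ r) requires ◇(¬r ∨ r) at some successor in {w0, w3}.
    ◇(¬r ∨ r) holds at w0, so ◇◇(¬r ∨ r) is true at w5.
      At w0: ◇(¬r ∨ r) requires ¬r ∨ r at some successor in {w1, w4}.
        ¬r ∨ r holds at w1, so ◇(¬r ∨ r) is true at w0.
Satisfying worlds: {w0, w1, w2, w5}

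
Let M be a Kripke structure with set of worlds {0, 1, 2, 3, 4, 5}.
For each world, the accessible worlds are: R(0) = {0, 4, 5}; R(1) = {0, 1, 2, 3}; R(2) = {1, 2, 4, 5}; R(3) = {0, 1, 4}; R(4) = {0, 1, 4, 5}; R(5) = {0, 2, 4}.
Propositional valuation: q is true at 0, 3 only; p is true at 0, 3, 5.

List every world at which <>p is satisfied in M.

0, 1, 2, 3, 4, 5

Recall that <>ψ holds at a world iff ψ holds at some accessible world.
Let φ = <>p. Evaluate φ at each world:
  0 (successors {0, 4, 5}): φ is true.
  1 (successors {0, 1, 2, 3}): φ is true.
  2 (successors {1, 2, 4, 5}): φ is true.
  3 (successors {0, 1, 4}): φ is true.
  4 (successors {0, 1, 4, 5}): φ is true.
  5 (successors {0, 2, 4}): φ is true.
For instance, at 1:
  At 1: <>p requires p at some successor in {0, 1, 2, 3}.
    p holds at 0, so <>p is true at 1.
Satisfying worlds: {0, 1, 2, 3, 4, 5}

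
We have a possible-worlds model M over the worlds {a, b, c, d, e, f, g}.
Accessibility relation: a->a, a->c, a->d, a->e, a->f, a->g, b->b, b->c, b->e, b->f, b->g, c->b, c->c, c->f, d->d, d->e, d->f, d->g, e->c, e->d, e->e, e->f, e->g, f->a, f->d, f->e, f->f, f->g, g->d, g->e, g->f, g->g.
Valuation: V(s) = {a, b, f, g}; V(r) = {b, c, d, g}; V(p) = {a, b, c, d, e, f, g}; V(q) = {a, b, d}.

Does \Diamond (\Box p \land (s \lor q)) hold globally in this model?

Recall that \Box ψ holds at a world iff ψ holds at every accessible world, and \Diamond ψ holds iff ψ holds at some accessible world.
Let φ = \Diamond (\Box p \land (s \lor q)). Evaluate φ at each world:
  a (successors {a, c, d, e, f, g}): φ is true.
  b (successors {b, c, e, f, g}): φ is true.
  c (successors {b, c, f}): φ is true.
  d (successors {d, e, f, g}): φ is true.
  e (successors {c, d, e, f, g}): φ is true.
  f (successors {a, d, e, f, g}): φ is true.
  g (successors {d, e, f, g}): φ is true.
For instance, at c:
  At c: \Diamond (\Box p \land (s \lor q)) requires \Box p \land (s \lor q) at some successor in {b, c, f}.
    \Box p \land (s \lor q) holds at b, so \Diamond (\Box p \land (s \lor q)) is true at c.
      At b: \Box p is true, s \lor q is true, so \Box p \land (s \lor q) is true.

Yes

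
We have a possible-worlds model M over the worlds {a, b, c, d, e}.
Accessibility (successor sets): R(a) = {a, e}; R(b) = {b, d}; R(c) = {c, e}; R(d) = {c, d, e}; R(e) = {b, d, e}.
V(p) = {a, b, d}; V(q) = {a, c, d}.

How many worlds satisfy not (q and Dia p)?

Recall that Dia ψ holds at a world iff ψ holds at some accessible world.
Let φ = not (q and Dia p). Evaluate φ at each world:
  a (successors {a, e}): φ is false.
  b (successors {b, d}): φ is true.
  c (successors {c, e}): φ is true.
  d (successors {c, d, e}): φ is false.
  e (successors {b, d, e}): φ is true.
For instance, at e:
  At e: q and Dia p is false, so not (q and Dia p) is true.
    At e: q is false, Dia p is true, so q and Dia p is false.
      At e: Dia p requires p at some successor in {b, d, e}.
        p holds at b, so Dia p is true at e.
Satisfying worlds: {b, c, e}

3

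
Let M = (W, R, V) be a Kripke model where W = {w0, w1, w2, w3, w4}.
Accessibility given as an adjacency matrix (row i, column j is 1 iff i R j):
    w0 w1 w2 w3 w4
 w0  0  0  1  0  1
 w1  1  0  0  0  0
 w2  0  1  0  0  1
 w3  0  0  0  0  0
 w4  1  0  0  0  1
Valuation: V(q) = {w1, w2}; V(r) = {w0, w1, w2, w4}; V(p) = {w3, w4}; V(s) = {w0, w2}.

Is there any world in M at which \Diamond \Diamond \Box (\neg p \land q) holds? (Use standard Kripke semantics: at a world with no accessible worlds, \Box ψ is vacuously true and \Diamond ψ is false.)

Let φ = \Diamond \Diamond \Box (\neg p \land q). Evaluate φ at each world:
  w0 (successors {w2, w4}): φ is false.
  w1 (successors {w0}): φ is false.
  w2 (successors {w1, w4}): φ is false.
  w3 (successors ∅): φ is false.
  w4 (successors {w0, w4}): φ is false.
For instance, at w0:
  At w0: \Diamond \Diamond \Box (\neg p \land q) requires \Diamond \Box (\neg p \land q) at some successor in {w2, w4}.
    At w2: \Diamond \Box (\neg p \land q) is false.
    At w4: \Diamond \Box (\neg p \land q) is false.
  So \Diamond \Diamond \Box (\neg p \land q) is false at w0.

No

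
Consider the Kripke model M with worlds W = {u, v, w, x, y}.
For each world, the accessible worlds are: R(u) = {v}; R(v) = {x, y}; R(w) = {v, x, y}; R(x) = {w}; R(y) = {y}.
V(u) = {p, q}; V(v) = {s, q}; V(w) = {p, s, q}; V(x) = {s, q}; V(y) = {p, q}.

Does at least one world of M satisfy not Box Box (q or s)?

No

Let φ = not Box Box (q or s). Evaluate φ at each world:
  u (successors {v}): φ is false.
  v (successors {x, y}): φ is false.
  w (successors {v, x, y}): φ is false.
  x (successors {w}): φ is false.
  y (successors {y}): φ is false.
For instance, at v:
  At v: Box Box (q or s) is true, so not Box Box (q or s) is false.
    At v: Box Box (q or s) requires Box (q or s) at every successor {x, y}.
      At x: Box (q or s) is true.
      At y: Box (q or s) is true.
    So Box Box (q or s) is true at v.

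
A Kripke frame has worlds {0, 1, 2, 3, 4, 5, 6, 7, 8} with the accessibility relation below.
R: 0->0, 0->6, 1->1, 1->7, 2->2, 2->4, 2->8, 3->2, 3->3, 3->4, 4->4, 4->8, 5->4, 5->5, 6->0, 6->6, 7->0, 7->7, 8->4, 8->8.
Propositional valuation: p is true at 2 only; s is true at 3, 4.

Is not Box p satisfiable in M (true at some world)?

Let φ = not Box p. Evaluate φ at each world:
  0 (successors {0, 6}): φ is true.
  1 (successors {1, 7}): φ is true.
  2 (successors {2, 4, 8}): φ is true.
  3 (successors {2, 3, 4}): φ is true.
  4 (successors {4, 8}): φ is true.
  5 (successors {4, 5}): φ is true.
  6 (successors {0, 6}): φ is true.
  7 (successors {0, 7}): φ is true.
  8 (successors {4, 8}): φ is true.
Detail at 0 (witness):
  At 0: Box p is false, so not Box p is true.
    At 0: Box p requires p at every successor {0, 6}.
      p fails at 0, so Box p is false at 0.

Yes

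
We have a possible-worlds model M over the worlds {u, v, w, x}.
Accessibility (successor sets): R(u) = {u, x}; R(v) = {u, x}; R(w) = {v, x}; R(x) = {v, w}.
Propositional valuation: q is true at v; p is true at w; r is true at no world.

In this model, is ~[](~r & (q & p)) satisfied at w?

Yes

At w: [](~r & (q & p)) is false, so ~[](~r & (q & p)) is true.
  At w: [](~r & (q & p)) requires ~r & (q & p) at every successor {v, x}.
    ~r & (q & p) fails at v, so [](~r & (q & p)) is false at w.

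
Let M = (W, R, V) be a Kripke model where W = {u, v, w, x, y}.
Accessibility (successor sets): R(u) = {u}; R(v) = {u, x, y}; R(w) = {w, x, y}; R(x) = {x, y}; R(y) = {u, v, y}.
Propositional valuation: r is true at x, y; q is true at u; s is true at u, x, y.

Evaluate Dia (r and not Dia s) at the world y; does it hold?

At y: Dia (r and not Dia s) requires r and not Dia s at some successor in {u, v, y}.
  At u: r and not Dia s is false.
  At v: r and not Dia s is false.
  At y: r and not Dia s is false.
So Dia (r and not Dia s) is false at y.

No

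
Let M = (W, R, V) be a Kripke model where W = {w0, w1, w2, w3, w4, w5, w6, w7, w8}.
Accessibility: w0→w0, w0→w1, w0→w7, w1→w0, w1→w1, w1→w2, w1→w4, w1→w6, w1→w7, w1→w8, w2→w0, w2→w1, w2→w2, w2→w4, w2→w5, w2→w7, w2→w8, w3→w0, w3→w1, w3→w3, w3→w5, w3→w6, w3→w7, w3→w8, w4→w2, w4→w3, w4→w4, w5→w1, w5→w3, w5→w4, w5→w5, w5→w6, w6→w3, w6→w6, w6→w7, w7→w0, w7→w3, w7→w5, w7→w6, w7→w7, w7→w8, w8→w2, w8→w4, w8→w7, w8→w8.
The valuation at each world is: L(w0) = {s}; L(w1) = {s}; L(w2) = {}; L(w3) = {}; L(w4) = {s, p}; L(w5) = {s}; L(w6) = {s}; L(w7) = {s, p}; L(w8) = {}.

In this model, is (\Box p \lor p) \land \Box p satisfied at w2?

At w2: \Box p \lor p is false, \Box p is false, so (\Box p \lor p) \land \Box p is false.
  At w2: \Box p is false, p is false, so \Box p \lor p is false.
    At w2: \Box p requires p at every successor {w0, w1, w2, w4, w5, w7, w8}.
      p fails at w0, so \Box p is false at w2.
  At w2: \Box p requires p at every successor {w0, w1, w2, w4, w5, w7, w8}.
    p fails at w0, so \Box p is false at w2.

No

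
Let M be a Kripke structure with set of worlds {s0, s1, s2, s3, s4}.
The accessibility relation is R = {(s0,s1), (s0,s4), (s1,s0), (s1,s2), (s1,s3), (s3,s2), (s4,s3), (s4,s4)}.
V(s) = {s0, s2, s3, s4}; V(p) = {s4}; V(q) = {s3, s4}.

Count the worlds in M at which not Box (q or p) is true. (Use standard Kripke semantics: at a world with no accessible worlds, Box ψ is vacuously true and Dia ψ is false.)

Let φ = not Box (q or p). Evaluate φ at each world:
  s0 (successors {s1, s4}): φ is true.
  s1 (successors {s0, s2, s3}): φ is true.
  s2 (successors ∅): φ is false.
  s3 (successors {s2}): φ is true.
  s4 (successors {s3, s4}): φ is false.
For instance, at s3:
  At s3: Box (q or p) is false, so not Box (q or p) is true.
    At s3: Box (q or p) requires q or p at every successor {s2}.
      q or p fails at s2, so Box (q or p) is false at s3.
Satisfying worlds: {s0, s1, s3}

3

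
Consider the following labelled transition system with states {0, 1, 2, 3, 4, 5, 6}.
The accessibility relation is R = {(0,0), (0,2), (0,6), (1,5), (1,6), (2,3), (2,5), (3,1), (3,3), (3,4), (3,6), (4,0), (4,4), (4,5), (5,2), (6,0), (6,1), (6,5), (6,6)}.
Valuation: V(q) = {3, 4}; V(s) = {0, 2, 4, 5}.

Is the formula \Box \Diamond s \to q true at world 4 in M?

At 4: \Box \Diamond s is true, q is true, so \Box \Diamond s \to q is true.
  At 4: \Box \Diamond s requires \Diamond s at every successor {0, 4, 5}.
      At 0: \Diamond s requires s at some successor in {0, 2, 6}.
        s holds at 0, so \Diamond s is true at 0.
      At 4: \Diamond s requires s at some successor in {0, 4, 5}.
        s holds at 0, so \Diamond s is true at 4.
      At 5: \Diamond s requires s at some successor in {2}.
        s holds at 2, so \Diamond s is true at 5.
  So \Box \Diamond s is true at 4.

Yes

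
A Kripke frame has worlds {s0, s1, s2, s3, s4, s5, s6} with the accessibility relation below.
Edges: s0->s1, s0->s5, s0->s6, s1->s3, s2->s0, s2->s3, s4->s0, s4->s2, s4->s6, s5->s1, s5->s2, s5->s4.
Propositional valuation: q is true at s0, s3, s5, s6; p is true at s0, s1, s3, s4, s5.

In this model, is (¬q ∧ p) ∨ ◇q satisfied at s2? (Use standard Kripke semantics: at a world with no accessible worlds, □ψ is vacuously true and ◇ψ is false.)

Yes

Recall that ◇ψ holds at a world iff ψ holds at some accessible world.
At s2: ¬q ∧ p is false, ◇q is true, so (¬q ∧ p) ∨ ◇q is true.
  At s2: ◇q requires q at some successor in {s0, s3}.
    q holds at s0, so ◇q is true at s2.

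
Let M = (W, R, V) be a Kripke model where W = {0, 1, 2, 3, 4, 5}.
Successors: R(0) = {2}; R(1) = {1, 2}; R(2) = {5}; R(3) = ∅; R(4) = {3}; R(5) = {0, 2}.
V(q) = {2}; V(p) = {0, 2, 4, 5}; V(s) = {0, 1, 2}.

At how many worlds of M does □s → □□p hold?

Let φ = □s → □□p. Evaluate φ at each world:
  0 (successors {2}): φ is true.
  1 (successors {1, 2}): φ is false.
  2 (successors {5}): φ is true.
  3 (successors ∅): φ is true.
  4 (successors {3}): φ is true.
  5 (successors {0, 2}): φ is true.
For instance, at 1:
  At 1: □s is true, □□p is false, so □s → □□p is false.
    At 1: □s requires s at every successor {1, 2}.
      At 1: s is true.
      At 2: s is true.
    So □s is true at 1.
    At 1: □□p requires □p at every successor {1, 2}.
      □p fails at 1, so □□p is false at 1.
Satisfying worlds: {0, 2, 3, 4, 5}

5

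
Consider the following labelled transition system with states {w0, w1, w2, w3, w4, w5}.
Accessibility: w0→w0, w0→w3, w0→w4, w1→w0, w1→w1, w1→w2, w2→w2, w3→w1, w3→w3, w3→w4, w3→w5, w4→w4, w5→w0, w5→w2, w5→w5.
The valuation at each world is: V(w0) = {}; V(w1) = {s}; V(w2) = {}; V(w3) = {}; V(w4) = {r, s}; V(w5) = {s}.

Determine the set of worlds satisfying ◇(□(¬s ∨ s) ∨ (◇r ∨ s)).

Recall that □ψ holds at a world iff ψ holds at every accessible world, and ◇ψ holds iff ψ holds at some accessible world.
Let φ = ◇(□(¬s ∨ s) ∨ (◇r ∨ s)). Evaluate φ at each world:
  w0 (successors {w0, w3, w4}): φ is true.
  w1 (successors {w0, w1, w2}): φ is true.
  w2 (successors {w2}): φ is true.
  w3 (successors {w1, w3, w4, w5}): φ is true.
  w4 (successors {w4}): φ is true.
  w5 (successors {w0, w2, w5}): φ is true.
For instance, at w1:
  At w1: ◇(□(¬s ∨ s) ∨ (◇r ∨ s)) requires □(¬s ∨ s) ∨ (◇r ∨ s) at some successor in {w0, w1, w2}.
    □(¬s ∨ s) ∨ (◇r ∨ s) holds at w0, so ◇(□(¬s ∨ s) ∨ (◇r ∨ s)) is true at w1.
      At w0: □(¬s ∨ s) is true, ◇r ∨ s is true, so □(¬s ∨ s) ∨ (◇r ∨ s) is true.
Satisfying worlds: {w0, w1, w2, w3, w4, w5}

w0, w1, w2, w3, w4, w5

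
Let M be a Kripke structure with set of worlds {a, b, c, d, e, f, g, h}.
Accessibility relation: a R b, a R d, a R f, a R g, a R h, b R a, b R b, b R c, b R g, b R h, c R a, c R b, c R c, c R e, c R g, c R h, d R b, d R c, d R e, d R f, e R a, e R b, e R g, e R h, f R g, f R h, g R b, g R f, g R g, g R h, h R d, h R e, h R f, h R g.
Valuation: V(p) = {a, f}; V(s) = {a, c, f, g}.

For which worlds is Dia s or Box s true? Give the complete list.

Let φ = Dia s or Box s. Evaluate φ at each world:
  a (successors {b, d, f, g, h}): φ is true.
  b (successors {a, b, c, g, h}): φ is true.
  c (successors {a, b, c, e, g, h}): φ is true.
  d (successors {b, c, e, f}): φ is true.
  e (successors {a, b, g, h}): φ is true.
  f (successors {g, h}): φ is true.
  g (successors {b, f, g, h}): φ is true.
  h (successors {d, e, f, g}): φ is true.
For instance, at e:
  At e: Dia s is true, Box s is false, so Dia s or Box s is true.
    At e: Dia s requires s at some successor in {a, b, g, h}.
      s holds at a, so Dia s is true at e.
    At e: Box s requires s at every successor {a, b, g, h}.
      s fails at b, so Box s is false at e.
Satisfying worlds: {a, b, c, d, e, f, g, h}

a, b, c, d, e, f, g, h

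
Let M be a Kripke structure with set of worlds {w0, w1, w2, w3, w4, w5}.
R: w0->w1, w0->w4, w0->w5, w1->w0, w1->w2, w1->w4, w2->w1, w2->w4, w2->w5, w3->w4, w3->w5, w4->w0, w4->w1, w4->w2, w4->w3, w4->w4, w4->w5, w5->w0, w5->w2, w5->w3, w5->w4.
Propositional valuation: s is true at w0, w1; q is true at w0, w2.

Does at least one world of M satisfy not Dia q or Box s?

Yes

Recall that Box ψ holds at a world iff ψ holds at every accessible world, and Dia ψ holds iff ψ holds at some accessible world.
Let φ = not Dia q or Box s. Evaluate φ at each world:
  w0 (successors {w1, w4, w5}): φ is true.
  w1 (successors {w0, w2, w4}): φ is false.
  w2 (successors {w1, w4, w5}): φ is true.
  w3 (successors {w4, w5}): φ is true.
  w4 (successors {w0, w1, w2, w3, w4, w5}): φ is false.
  w5 (successors {w0, w2, w3, w4}): φ is false.
Detail at w0 (witness):
  At w0: not Dia q is true, Box s is false, so not Dia q or Box s is true.
    At w0: Dia q is false, so not Dia q is true.
      At w0: Dia q requires q at some successor in {w1, w4, w5}.
        At w1: q is false.
        At w4: q is false.
        At w5: q is false.
      So Dia q is false at w0.
    At w0: Box s requires s at every successor {w1, w4, w5}.
      s fails at w4, so Box s is false at w0.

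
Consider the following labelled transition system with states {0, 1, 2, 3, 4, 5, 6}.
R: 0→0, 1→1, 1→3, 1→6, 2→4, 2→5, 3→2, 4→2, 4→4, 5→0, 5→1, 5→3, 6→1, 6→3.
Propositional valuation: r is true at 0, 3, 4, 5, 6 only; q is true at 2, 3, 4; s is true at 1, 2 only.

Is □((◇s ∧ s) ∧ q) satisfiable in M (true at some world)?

Let φ = □((◇s ∧ s) ∧ q). Evaluate φ at each world:
  0 (successors {0}): φ is false.
  1 (successors {1, 3, 6}): φ is false.
  2 (successors {4, 5}): φ is false.
  3 (successors {2}): φ is false.
  4 (successors {2, 4}): φ is false.
  5 (successors {0, 1, 3}): φ is false.
  6 (successors {1, 3}): φ is false.
For instance, at 2:
  At 2: □((◇s ∧ s) ∧ q) requires (◇s ∧ s) ∧ q at every successor {4, 5}.
    (◇s ∧ s) ∧ q fails at 4, so □((◇s ∧ s) ∧ q) is false at 2.
      At 4: ◇s ∧ s is false, q is true, so (◇s ∧ s) ∧ q is false.

No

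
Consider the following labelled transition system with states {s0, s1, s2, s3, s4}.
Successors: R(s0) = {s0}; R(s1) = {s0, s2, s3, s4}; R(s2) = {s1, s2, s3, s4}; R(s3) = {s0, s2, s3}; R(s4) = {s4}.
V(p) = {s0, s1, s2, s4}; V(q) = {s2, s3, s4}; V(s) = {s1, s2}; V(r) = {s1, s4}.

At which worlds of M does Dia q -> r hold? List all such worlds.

Recall that Dia ψ holds at a world iff ψ holds at some accessible world.
Let φ = Dia q -> r. Evaluate φ at each world:
  s0 (successors {s0}): φ is true.
  s1 (successors {s0, s2, s3, s4}): φ is true.
  s2 (successors {s1, s2, s3, s4}): φ is false.
  s3 (successors {s0, s2, s3}): φ is false.
  s4 (successors {s4}): φ is true.
For instance, at s0:
  At s0: Dia q is false, r is false, so Dia q -> r is true.
    At s0: Dia q requires q at some successor in {s0}.
      At s0: q is false.
    So Dia q is false at s0.
Satisfying worlds: {s0, s1, s4}

s0, s1, s4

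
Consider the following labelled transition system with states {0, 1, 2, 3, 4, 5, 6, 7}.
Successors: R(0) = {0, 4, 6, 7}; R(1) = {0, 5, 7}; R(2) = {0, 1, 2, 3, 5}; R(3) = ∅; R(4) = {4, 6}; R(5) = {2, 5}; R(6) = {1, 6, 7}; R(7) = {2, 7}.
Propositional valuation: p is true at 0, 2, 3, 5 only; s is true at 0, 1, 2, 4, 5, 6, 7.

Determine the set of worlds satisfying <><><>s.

0, 1, 2, 4, 5, 6, 7

Recall that <>ψ holds at a world iff ψ holds at some accessible world.
Let φ = <><><>s. Evaluate φ at each world:
  0 (successors {0, 4, 6, 7}): φ is true.
  1 (successors {0, 5, 7}): φ is true.
  2 (successors {0, 1, 2, 3, 5}): φ is true.
  3 (successors ∅): φ is false.
  4 (successors {4, 6}): φ is true.
  5 (successors {2, 5}): φ is true.
  6 (successors {1, 6, 7}): φ is true.
  7 (successors {2, 7}): φ is true.
For instance, at 2:
  At 2: <><><>s requires <><>s at some successor in {0, 1, 2, 3, 5}.
    <><>s holds at 0, so <><><>s is true at 2.
      At 0: <><>s requires <>s at some successor in {0, 4, 6, 7}.
        <>s holds at 0, so <><>s is true at 0.
Satisfying worlds: {0, 1, 2, 4, 5, 6, 7}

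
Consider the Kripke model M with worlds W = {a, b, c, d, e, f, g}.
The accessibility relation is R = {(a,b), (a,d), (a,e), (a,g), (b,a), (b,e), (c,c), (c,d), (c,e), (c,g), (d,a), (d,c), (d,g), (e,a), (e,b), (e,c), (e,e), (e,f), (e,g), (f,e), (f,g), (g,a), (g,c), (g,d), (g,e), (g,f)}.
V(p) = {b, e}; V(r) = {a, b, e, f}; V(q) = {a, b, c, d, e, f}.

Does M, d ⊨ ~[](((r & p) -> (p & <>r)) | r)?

At d: [](((r & p) -> (p & <>r)) | r) is true, so ~[](((r & p) -> (p & <>r)) | r) is false.
  At d: [](((r & p) -> (p & <>r)) | r) requires ((r & p) -> (p & <>r)) | r at every successor {a, c, g}.
      At a: (r & p) -> (p & <>r) is true, r is true, so ((r & p) -> (p & <>r)) | r is true.
      At c: (r & p) -> (p & <>r) is true, r is false, so ((r & p) -> (p & <>r)) | r is true.
      At g: (r & p) -> (p & <>r) is true, r is false, so ((r & p) -> (p & <>r)) | r is true.
  So [](((r & p) -> (p & <>r)) | r) is true at d.

No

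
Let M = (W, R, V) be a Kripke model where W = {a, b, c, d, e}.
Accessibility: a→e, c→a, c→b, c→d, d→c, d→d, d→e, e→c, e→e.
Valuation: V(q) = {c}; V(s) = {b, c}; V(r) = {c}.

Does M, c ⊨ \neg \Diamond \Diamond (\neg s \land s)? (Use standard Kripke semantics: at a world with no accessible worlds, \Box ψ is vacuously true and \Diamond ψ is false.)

At c: \Diamond \Diamond (\neg s \land s) is false, so \neg \Diamond \Diamond (\neg s \land s) is true.
  At c: \Diamond \Diamond (\neg s \land s) requires \Diamond (\neg s \land s) at some successor in {a, b, d}.
    At a: \Diamond (\neg s \land s) is false.
    At b: \Diamond (\neg s \land s) is false.
    At d: \Diamond (\neg s \land s) is false.
  So \Diamond \Diamond (\neg s \land s) is false at c.

Yes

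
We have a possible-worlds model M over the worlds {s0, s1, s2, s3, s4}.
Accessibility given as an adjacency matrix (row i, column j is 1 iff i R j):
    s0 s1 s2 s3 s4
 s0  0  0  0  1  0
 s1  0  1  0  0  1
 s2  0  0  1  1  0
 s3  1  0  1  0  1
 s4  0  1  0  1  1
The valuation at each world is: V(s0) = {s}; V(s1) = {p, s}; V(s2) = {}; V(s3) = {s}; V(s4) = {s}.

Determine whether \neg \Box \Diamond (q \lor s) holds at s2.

At s2: \Box \Diamond (q \lor s) is true, so \neg \Box \Diamond (q \lor s) is false.
  At s2: \Box \Diamond (q \lor s) requires \Diamond (q \lor s) at every successor {s2, s3}.
      At s2: \Diamond (q \lor s) requires q \lor s at some successor in {s2, s3}.
        q \lor s holds at s3, so \Diamond (q \lor s) is true at s2.
      At s3: \Diamond (q \lor s) requires q \lor s at some successor in {s0, s2, s4}.
        q \lor s holds at s0, so \Diamond (q \lor s) is true at s3.
  So \Box \Diamond (q \lor s) is true at s2.

No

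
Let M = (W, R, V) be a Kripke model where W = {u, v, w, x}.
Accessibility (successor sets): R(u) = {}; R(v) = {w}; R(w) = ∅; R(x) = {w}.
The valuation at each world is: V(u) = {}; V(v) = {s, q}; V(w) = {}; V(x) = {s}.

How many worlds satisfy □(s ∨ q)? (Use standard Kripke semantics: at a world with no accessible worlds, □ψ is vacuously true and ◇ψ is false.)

2

Let φ = □(s ∨ q). Evaluate φ at each world:
  u (successors ∅): φ is true.
  v (successors {w}): φ is false.
  w (successors ∅): φ is true.
  x (successors {w}): φ is false.
For instance, at v:
  At v: □(s ∨ q) requires s ∨ q at every successor {w}.
    s ∨ q fails at w, so □(s ∨ q) is false at v.
Satisfying worlds: {u, w}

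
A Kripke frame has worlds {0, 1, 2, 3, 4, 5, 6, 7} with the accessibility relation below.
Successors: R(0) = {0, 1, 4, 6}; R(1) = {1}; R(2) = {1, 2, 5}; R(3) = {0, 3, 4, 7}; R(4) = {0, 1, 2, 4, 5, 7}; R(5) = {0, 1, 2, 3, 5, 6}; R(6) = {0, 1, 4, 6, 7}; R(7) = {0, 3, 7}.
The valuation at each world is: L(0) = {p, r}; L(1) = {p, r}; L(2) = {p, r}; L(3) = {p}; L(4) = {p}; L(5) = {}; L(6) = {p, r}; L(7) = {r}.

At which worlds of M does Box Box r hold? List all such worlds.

1

Recall that Box ψ holds at a world iff ψ holds at every accessible world, and Dia ψ holds iff ψ holds at some accessible world.
Let φ = Box Box r. Evaluate φ at each world:
  0 (successors {0, 1, 4, 6}): φ is false.
  1 (successors {1}): φ is true.
  2 (successors {1, 2, 5}): φ is false.
  3 (successors {0, 3, 4, 7}): φ is false.
  4 (successors {0, 1, 2, 4, 5, 7}): φ is false.
  5 (successors {0, 1, 2, 3, 5, 6}): φ is false.
  6 (successors {0, 1, 4, 6, 7}): φ is false.
  7 (successors {0, 3, 7}): φ is false.
For instance, at 3:
  At 3: Box Box r requires Box r at every successor {0, 3, 4, 7}.
    Box r fails at 0, so Box Box r is false at 3.
      At 0: Box r requires r at every successor {0, 1, 4, 6}.
        r fails at 4, so Box r is false at 0.
Satisfying worlds: {1}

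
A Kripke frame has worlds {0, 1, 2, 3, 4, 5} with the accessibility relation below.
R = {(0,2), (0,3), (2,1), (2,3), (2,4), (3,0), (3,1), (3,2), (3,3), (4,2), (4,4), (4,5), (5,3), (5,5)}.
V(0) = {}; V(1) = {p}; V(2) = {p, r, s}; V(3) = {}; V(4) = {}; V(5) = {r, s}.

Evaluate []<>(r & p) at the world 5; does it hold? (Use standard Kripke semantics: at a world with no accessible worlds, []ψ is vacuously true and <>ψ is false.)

At 5: []<>(r & p) requires <>(r & p) at every successor {3, 5}.
  <>(r & p) fails at 5, so []<>(r & p) is false at 5.
    At 5: <>(r & p) requires r & p at some successor in {3, 5}.
      At 3: r & p is false.
      At 5: r & p is false.
    So <>(r & p) is false at 5.

No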